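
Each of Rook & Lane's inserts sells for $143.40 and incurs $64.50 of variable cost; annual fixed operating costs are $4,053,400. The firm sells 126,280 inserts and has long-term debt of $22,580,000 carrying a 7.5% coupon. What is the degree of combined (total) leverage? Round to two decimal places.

2.36

At 126,280 units, contribution = 126,280 × $78.90 = $9,963,492.00.
EBIT = $9,963,492.00 − $4,053,400 = $5,910,092.00. Interest = $1,693,500.00, so EBIT − I = $4,216,592.00.
DCL = contribution ÷ (EBIT − I) = $9,963,492.00 ÷ $4,216,592.00 = 2.3629.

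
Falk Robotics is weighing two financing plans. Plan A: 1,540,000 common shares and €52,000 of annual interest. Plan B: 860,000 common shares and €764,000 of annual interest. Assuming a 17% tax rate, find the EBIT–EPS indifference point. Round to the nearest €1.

Set EPS_A = EPS_B: (EBIT − €52,000)(1 − 0.17) ÷ 1,540,000 = (EBIT − €764,000)(1 − 0.17) ÷ 860,000.
Cancelling (1 − t) and cross-multiplying: 860,000·(EBIT − 52,000) = 1,540,000·(EBIT − 764,000).
Solving, EBIT = (764,000·1,540,000 − 52,000·860,000) / (1,540,000 − 860,000) = 1,131,840,000,000 / 680,000 = 1,664,470.59.

€1,664,471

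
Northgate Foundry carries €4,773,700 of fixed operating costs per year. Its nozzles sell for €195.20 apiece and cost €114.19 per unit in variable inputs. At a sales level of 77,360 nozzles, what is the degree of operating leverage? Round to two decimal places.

4.20

Contribution at this volume is 77,360 × €81.01 = €6,266,933.60.
EBIT = €6,266,933.60 − €4,773,700 = €1,493,233.60.
Degree of operating leverage = €6,266,933.60 / €1,493,233.60 = 4.1969.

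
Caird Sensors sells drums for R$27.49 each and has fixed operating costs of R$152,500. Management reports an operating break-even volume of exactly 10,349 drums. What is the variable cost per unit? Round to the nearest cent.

At break-even, FC = Q × (P − VC), so P − VC = R$152,500 ÷ 10,349 = R$14.7357.
Variable cost per unit = R$27.49 − R$14.7357 = R$12.75.

R$12.75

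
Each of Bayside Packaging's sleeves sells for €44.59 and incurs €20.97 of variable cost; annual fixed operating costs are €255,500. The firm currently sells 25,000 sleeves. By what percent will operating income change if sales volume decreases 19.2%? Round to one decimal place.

-33.8%

Contribution at this volume is 25,000 × €23.62 = €590,500.00.
EBIT = €590,500.00 − €255,500 = €335,000.00.
Degree of operating leverage = €590,500.00 / €335,000.00 = 1.7627.
So EBIT moves 1.7627 × (-19.2%) = -33.8%.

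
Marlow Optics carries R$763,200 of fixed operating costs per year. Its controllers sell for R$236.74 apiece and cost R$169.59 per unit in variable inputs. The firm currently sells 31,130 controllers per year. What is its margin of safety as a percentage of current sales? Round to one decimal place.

Unit CM = price − variable cost = R$236.74 − R$169.59 = R$67.15. Break-even units = R$763,200 ÷ R$67.15 = 11,365.60; break-even revenue = 11,365.60 × R$236.74 = R$2,690,692.00.
Current sales = 31,130 × R$236.74 = R$7,369,716.20.
Margin of safety = (R$7,369,716.20 − R$2,690,692.00) ÷ R$7,369,716.20 = 63.5%.

63.5%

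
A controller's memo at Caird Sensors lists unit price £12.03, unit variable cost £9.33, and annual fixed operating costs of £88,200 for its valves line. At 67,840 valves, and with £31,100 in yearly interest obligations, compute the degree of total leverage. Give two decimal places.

2.87

Total contribution margin = 67,840 × £2.70 = £183,168.00.
Subtracting fixed costs: EBIT = £183,168.00 − £88,200 = £94,968.00. Interest = £31,100.00.
DOL = £183,168.00 ÷ £94,968.00 = 1.9287; DFL = £94,968.00 ÷ £63,868.00 = 1.4869.
DCL = DOL × DFL = 1.9287 × 1.4869 = 2.8678.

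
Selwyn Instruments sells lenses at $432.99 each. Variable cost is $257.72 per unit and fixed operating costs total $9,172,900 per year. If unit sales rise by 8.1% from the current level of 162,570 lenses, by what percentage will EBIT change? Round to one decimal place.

+11.9%

Total contribution margin = 162,570 × $175.27 = $28,493,643.90.
Subtracting fixed costs: EBIT = $28,493,643.90 − $9,172,900 = $19,320,743.90.
So DOL = total CM / EBIT = $28,493,643.90 / $19,320,743.90 = 1.4748.
%ΔEBIT = DOL × %ΔSales = 1.4748 × +8.1% = +11.9%.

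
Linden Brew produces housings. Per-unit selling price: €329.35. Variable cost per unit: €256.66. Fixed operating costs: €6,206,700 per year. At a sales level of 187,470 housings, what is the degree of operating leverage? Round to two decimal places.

Total contribution margin = 187,470 × €72.69 = €13,627,194.30.
Operating income = contribution − fixed costs = €13,627,194.30 − €6,206,700 = €7,420,494.30.
So DOL = total CM / EBIT = €13,627,194.30 / €7,420,494.30 = 1.8364.

1.84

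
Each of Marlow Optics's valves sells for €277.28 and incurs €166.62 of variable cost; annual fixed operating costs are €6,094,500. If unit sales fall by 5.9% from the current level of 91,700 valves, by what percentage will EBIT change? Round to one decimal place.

At 91,700 units, contribution = 91,700 × €110.66 = €10,147,522.00.
Operating income = contribution − fixed costs = €10,147,522.00 − €6,094,500 = €4,053,022.00.
Degree of operating leverage = €10,147,522.00 / €4,053,022.00 = 2.5037.
%ΔEBIT = DOL × %ΔSales = 2.5037 × -5.9% = -14.8%.

-14.8%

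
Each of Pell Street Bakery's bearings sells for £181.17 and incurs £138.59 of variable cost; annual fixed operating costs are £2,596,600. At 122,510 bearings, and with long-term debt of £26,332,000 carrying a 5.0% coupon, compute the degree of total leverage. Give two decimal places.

At 122,510 units, contribution = 122,510 × £42.58 = £5,216,475.80.
EBIT = £5,216,475.80 − £2,596,600 = £2,619,875.80. Interest = £1,316,600.00.
DOL = £5,216,475.80 ÷ £2,619,875.80 = 1.9911; DFL = £2,619,875.80 ÷ £1,303,275.80 = 2.0102.
DCL = DOL × DFL = 1.9911 × 2.0102 = 4.0025.

4.00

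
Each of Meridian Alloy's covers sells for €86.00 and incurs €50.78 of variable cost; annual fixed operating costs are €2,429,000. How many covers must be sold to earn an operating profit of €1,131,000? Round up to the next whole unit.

101,079 covers

Contribution margin per unit = €86.00 − €50.78 = €35.22.
Need Q such that Q × €35.22 − €2,429,000 = €1,131,000, i.e. Q = €3,560,000 / €35.22 = 101,078.93 → 101,079.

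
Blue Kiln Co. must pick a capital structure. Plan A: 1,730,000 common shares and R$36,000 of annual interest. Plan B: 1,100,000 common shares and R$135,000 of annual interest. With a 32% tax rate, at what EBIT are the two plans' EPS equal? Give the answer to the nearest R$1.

Set EPS_A = EPS_B: (EBIT − R$36,000)(1 − 0.32) ÷ 1,730,000 = (EBIT − R$135,000)(1 − 0.32) ÷ 1,100,000.
Cancelling (1 − t) and cross-multiplying: 1,100,000·(EBIT − 36,000) = 1,730,000·(EBIT − 135,000).
Solving, EBIT = (135,000·1,730,000 − 36,000·1,100,000) / (1,730,000 − 1,100,000) = 193,950,000,000 / 630,000 = 307,857.14.

R$307,857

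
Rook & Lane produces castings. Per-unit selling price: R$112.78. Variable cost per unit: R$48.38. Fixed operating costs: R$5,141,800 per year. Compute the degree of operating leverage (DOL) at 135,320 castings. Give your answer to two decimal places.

2.44

At 135,320 units, contribution = 135,320 × R$64.40 = R$8,714,608.00.
Operating income = contribution − fixed costs = R$8,714,608.00 − R$5,141,800 = R$3,572,808.00.
Degree of operating leverage = R$8,714,608.00 / R$3,572,808.00 = 2.4391.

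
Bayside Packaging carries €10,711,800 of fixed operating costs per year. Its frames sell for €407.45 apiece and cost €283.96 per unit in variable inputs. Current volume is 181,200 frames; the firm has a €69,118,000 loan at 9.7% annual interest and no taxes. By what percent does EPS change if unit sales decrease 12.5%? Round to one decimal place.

-56.4%

Contribution at this volume is 181,200 × €123.49 = €22,376,388.00.
EBIT = €22,376,388.00 − €10,711,800 = €11,664,588.00.
After interest of €6,704,446.00, pre-tax earnings = €4,960,142.00.
Degree of combined leverage = contribution ÷ (EBIT − I) = €22,376,388.00 ÷ €4,960,142.00 = 4.5112.
%ΔEPS = DCL × %ΔSales = 4.5112 × -12.5% = -56.4%.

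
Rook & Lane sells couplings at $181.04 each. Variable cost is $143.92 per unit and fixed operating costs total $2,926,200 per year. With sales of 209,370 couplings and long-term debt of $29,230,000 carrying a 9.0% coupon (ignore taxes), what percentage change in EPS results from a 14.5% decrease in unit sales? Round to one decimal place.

Contribution at this volume is 209,370 × $37.12 = $7,771,814.40.
Operating income = contribution − fixed costs = $7,771,814.40 − $2,926,200 = $4,845,614.40.
Interest = $2,630,700.00, so EBIT − I = $2,214,914.40.
Degree of combined leverage = contribution ÷ (EBIT − I) = $7,771,814.40 ÷ $2,214,914.40 = 3.5089.
%ΔEPS = DCL × %ΔSales = 3.5089 × -14.5% = -50.9%.

-50.9%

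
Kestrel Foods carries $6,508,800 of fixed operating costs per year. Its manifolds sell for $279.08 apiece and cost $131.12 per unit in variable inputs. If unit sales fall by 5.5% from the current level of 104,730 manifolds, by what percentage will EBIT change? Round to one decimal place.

At 104,730 units, contribution = 104,730 × $147.96 = $15,495,850.80.
EBIT = $15,495,850.80 − $6,508,800 = $8,987,050.80.
DOL = contribution ÷ EBIT = $15,495,850.80 ÷ $8,987,050.80 = 1.7242.
So EBIT moves 1.7242 × (-5.5%) = -9.5%.

-9.5%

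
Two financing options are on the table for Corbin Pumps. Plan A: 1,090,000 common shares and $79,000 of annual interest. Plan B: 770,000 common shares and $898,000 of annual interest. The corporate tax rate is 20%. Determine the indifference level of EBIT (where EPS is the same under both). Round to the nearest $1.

At indifference, (EBIT − 79,000)(1 − t)/1,090,000 = (EBIT − 898,000)(1 − t)/770,000.
The (1 − t) factor cancels: (EBIT − 79,000) × 770,000 = (EBIT − 898,000) × 1,090,000.
EBIT × (1,090,000 − 770,000) = 898,000 × 1,090,000 − 79,000 × 770,000 = 917,990,000,000, so EBIT = 917,990,000,000 ÷ 320,000 = 2,868,718.75.

$2,868,719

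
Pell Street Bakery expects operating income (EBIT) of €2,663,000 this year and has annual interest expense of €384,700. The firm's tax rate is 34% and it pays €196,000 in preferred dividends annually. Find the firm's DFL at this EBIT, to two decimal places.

1.34

Annual interest charges come to €384,700.00.
Pre-tax preferred-dividend burden = €196,000 ÷ (1 − 0.34) = €296,969.70.
DFL = EBIT ÷ [EBIT − I − D_p/(1−t)] = €2,663,000 ÷ [€2,663,000 − €384,700.00 − €296,969.70] = €2,663,000 ÷ €1,981,330.30 = 1.3440.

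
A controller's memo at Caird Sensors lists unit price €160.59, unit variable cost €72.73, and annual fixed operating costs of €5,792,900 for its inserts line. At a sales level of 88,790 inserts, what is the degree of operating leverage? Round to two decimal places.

Total contribution margin = 88,790 × €87.86 = €7,801,089.40.
Subtracting fixed costs: EBIT = €7,801,089.40 − €5,792,900 = €2,008,189.40.
Degree of operating leverage = €7,801,089.40 / €2,008,189.40 = 3.8846.

3.88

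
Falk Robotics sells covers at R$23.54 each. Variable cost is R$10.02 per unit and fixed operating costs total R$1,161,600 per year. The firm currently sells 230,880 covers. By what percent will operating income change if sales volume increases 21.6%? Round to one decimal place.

Total contribution margin = 230,880 × R$13.52 = R$3,121,497.60.
Operating income = contribution − fixed costs = R$3,121,497.60 − R$1,161,600 = R$1,959,897.60.
DOL = contribution ÷ EBIT = R$3,121,497.60 ÷ R$1,959,897.60 = 1.5927.
%ΔEBIT = DOL × %ΔSales = 1.5927 × +21.6% = +34.4%.

+34.4%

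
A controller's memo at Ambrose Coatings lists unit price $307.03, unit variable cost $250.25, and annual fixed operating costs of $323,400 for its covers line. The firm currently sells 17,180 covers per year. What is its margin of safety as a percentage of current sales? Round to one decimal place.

Unit CM = price − variable cost = $307.03 − $250.25 = $56.78. Break-even units = $323,400 ÷ $56.78 = 5,695.67; break-even revenue = 5,695.67 × $307.03 = $1,748,740.79.
Current sales = 17,180 × $307.03 = $5,274,775.40.
Margin of safety = ($5,274,775.40 − $1,748,740.79) ÷ $5,274,775.40 = 66.8%.

66.8%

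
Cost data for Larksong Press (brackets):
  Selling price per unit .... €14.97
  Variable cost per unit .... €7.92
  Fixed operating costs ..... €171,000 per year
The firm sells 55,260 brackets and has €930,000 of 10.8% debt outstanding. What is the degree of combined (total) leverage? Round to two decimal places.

Total contribution margin = 55,260 × €7.05 = €389,583.00.
Subtracting fixed costs: EBIT = €389,583.00 − €171,000 = €218,583.00. Interest = €100,440.00, so EBIT − I = €118,143.00.
DCL = contribution ÷ (EBIT − I) = €389,583.00 ÷ €118,143.00 = 3.2976.

3.30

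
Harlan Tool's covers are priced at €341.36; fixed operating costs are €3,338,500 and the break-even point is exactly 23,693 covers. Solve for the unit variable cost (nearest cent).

€200.45

Contribution per unit must be FC / Q = €3,338,500 / 23,693 = €140.9066.
Variable cost per unit = €341.36 − €140.9066 = €200.45.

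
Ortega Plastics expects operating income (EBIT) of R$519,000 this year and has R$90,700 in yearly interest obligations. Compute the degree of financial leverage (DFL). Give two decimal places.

1.21

Interest = R$90,700.00.
DFL = EBIT ÷ (EBIT − I) = R$519,000 ÷ (R$519,000 − R$90,700.00) = R$519,000 ÷ R$428,300.00 = 1.2118.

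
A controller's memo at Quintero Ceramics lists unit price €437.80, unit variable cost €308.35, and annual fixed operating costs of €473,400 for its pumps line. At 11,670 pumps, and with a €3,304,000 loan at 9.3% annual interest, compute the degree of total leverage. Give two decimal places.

At 11,670 units, contribution = 11,670 × €129.45 = €1,510,681.50.
EBIT = €1,510,681.50 − €473,400 = €1,037,281.50. Interest = €307,272.00, so EBIT − I = €730,009.50.
DCL = contribution ÷ (EBIT − I) = €1,510,681.50 ÷ €730,009.50 = 2.0694.

2.07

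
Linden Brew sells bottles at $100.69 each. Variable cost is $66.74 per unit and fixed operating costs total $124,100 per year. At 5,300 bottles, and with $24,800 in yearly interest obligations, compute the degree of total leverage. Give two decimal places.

5.80

At 5,300 units, contribution = 5,300 × $33.95 = $179,935.00.
Operating income = contribution − fixed costs = $179,935.00 − $124,100 = $55,835.00. Interest = $24,800.00.
DOL = $179,935.00 ÷ $55,835.00 = 3.2226; DFL = $55,835.00 ÷ $31,035.00 = 1.7991.
Combined leverage = 3.2226 × 1.7991 = 5.7978.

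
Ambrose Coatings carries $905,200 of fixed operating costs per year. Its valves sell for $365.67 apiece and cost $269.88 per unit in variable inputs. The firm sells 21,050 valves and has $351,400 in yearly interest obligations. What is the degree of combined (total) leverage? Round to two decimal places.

2.65

Contribution at this volume is 21,050 × $95.79 = $2,016,379.50.
Subtracting fixed costs: EBIT = $2,016,379.50 − $905,200 = $1,111,179.50. Interest = $351,400.00.
DOL = $2,016,379.50 ÷ $1,111,179.50 = 1.8146; DFL = $1,111,179.50 ÷ $759,779.50 = 1.4625.
Combined leverage = 1.8146 × 1.4625 = 2.6539.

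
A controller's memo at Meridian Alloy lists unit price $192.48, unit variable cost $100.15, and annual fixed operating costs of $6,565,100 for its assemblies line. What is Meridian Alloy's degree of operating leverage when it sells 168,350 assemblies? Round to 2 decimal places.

1.73

Total contribution margin = 168,350 × $92.33 = $15,543,755.50.
Operating income = contribution − fixed costs = $15,543,755.50 − $6,565,100 = $8,978,655.50.
So DOL = total CM / EBIT = $15,543,755.50 / $8,978,655.50 = 1.7312.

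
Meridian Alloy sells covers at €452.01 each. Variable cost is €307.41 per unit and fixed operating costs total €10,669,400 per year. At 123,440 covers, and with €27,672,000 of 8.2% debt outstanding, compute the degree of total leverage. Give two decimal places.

3.63

Contribution at this volume is 123,440 × €144.60 = €17,849,424.00.
Operating income = contribution − fixed costs = €17,849,424.00 − €10,669,400 = €7,180,024.00. Interest = €2,269,104.00.
DOL = €17,849,424.00 ÷ €7,180,024.00 = 2.4860; DFL = €7,180,024.00 ÷ €4,910,920.00 = 1.4621.
DCL = DOL × DFL = 2.4860 × 1.4621 = 3.6348.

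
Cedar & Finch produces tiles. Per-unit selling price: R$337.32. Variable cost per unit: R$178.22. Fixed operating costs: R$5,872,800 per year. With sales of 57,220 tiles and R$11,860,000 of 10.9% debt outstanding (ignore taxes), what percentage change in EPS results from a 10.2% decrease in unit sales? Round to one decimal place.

Contribution at this volume is 57,220 × R$159.10 = R$9,103,702.00.
Operating income = contribution − fixed costs = R$9,103,702.00 − R$5,872,800 = R$3,230,902.00.
After interest of R$1,292,740.00, pre-tax earnings = R$1,938,162.00.
DCL = total CM / (EBIT − I) = R$9,103,702.00 / R$1,938,162.00 = 4.6971.
%ΔEPS = DCL × %ΔSales = 4.6971 × -10.2% = -47.9%.

-47.9%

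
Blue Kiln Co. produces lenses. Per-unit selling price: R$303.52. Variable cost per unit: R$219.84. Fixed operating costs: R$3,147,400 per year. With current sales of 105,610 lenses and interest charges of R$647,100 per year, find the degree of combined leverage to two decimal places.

At 105,610 units, contribution = 105,610 × R$83.68 = R$8,837,444.80.
Subtracting fixed costs: EBIT = R$8,837,444.80 − R$3,147,400 = R$5,690,044.80. Interest = R$647,100.00.
DOL = R$8,837,444.80 ÷ R$5,690,044.80 = 1.5531; DFL = R$5,690,044.80 ÷ R$5,042,944.80 = 1.1283.
DCL = DOL × DFL = 1.5531 × 1.1283 = 1.7524.

1.75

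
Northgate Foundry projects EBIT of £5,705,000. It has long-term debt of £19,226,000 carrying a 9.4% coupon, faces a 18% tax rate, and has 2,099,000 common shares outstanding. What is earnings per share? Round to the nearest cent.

£1.52

Interest = £1,807,244.00, so EBT = £5,705,000 − £1,807,244.00 = £3,897,756.00.
Net income = £3,897,756.00 × (1 − 0.18) = £3,196,159.92.
EPS = £3,196,159.92 ÷ 2,099,000 = £1.52.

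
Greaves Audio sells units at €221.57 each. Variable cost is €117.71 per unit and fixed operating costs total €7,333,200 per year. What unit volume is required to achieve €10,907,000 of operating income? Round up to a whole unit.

175,623 units

Unit CM = price − variable cost = €221.57 − €117.71 = €103.86.
Required volume = (fixed costs + target profit) ÷ CM = (€7,333,200 + €10,907,000) ÷ €103.86 = 175,622.95, so 175,623 units.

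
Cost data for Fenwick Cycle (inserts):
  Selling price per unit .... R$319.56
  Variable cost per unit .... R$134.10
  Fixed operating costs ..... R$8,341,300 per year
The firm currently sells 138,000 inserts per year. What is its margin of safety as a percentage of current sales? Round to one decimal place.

Unit CM = price − variable cost = R$319.56 − R$134.10 = R$185.46. Break-even units = R$8,341,300 ÷ R$185.46 = 44,976.28; break-even revenue = 44,976.28 × R$319.56 = R$14,372,618.51.
Current sales = 138,000 × R$319.56 = R$44,099,280.00.
Margin of safety = (R$44,099,280.00 − R$14,372,618.51) ÷ R$44,099,280.00 = 67.4%.

67.4%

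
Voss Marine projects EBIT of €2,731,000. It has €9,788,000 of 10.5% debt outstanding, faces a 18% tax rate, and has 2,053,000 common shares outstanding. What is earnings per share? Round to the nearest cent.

€0.68

Pre-tax income = €2,731,000 − €1,027,740.00 = €1,703,260.00.
Net income = €1,703,260.00 × (1 − 0.18) = €1,396,673.20.
EPS = €1,396,673.20 ÷ 2,053,000 = €0.68.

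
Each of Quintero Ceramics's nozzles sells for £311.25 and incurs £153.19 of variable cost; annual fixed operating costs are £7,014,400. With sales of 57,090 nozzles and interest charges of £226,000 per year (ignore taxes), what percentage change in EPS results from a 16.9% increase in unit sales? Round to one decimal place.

+85.5%

Total contribution margin = 57,090 × £158.06 = £9,023,645.40.
EBIT = £9,023,645.40 − £7,014,400 = £2,009,245.40.
After interest of £226,000.00, pre-tax earnings = £1,783,245.40.
DCL = total CM / (EBIT − I) = £9,023,645.40 / £1,783,245.40 = 5.0602.
EPS therefore changes by 5.0602 × (+16.9%) = +85.5%.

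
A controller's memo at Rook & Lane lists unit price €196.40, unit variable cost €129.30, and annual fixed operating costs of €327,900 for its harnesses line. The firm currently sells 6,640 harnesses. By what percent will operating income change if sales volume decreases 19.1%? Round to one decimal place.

-72.3%

Total contribution margin = 6,640 × €67.10 = €445,544.00.
EBIT = €445,544.00 − €327,900 = €117,644.00.
Degree of operating leverage = €445,544.00 / €117,644.00 = 3.7872.
%ΔEBIT = DOL × %ΔSales = 3.7872 × -19.1% = -72.3%.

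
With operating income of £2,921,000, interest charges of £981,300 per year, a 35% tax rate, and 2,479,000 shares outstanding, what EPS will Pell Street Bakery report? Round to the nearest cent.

Pre-tax income = £2,921,000 − £981,300.00 = £1,939,700.00.
After tax at 35%: net income = £1,939,700.00 × 0.65 = £1,260,805.00.
EPS = £1,260,805.00 ÷ 2,479,000 = £0.51.

£0.51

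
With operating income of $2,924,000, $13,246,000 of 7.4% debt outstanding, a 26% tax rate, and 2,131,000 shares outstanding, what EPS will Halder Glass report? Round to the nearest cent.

Pre-tax income = $2,924,000 − $980,204.00 = $1,943,796.00.
Net income = $1,943,796.00 × (1 − 0.26) = $1,438,409.04.
EPS = $1,438,409.04 ÷ 2,131,000 = $0.67.

$0.67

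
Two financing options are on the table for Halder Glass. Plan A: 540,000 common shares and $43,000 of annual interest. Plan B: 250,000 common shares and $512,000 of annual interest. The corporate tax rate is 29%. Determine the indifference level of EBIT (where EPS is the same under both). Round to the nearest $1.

At indifference, (EBIT − 43,000)(1 − t)/540,000 = (EBIT − 512,000)(1 − t)/250,000.
Cancelling (1 − t) and cross-multiplying: 250,000·(EBIT − 43,000) = 540,000·(EBIT − 512,000).
EBIT × (540,000 − 250,000) = 512,000 × 540,000 − 43,000 × 250,000 = 265,730,000,000, so EBIT = 265,730,000,000 ÷ 290,000 = 916,310.34.

$916,310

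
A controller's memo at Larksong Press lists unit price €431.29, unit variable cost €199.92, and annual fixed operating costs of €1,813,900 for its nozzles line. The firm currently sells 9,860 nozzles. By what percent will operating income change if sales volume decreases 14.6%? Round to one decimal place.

-71.3%

Total contribution margin = 9,860 × €231.37 = €2,281,308.20.
EBIT = €2,281,308.20 − €1,813,900 = €467,408.20.
So DOL = total CM / EBIT = €2,281,308.20 / €467,408.20 = 4.8808.
So EBIT moves 4.8808 × (-14.6%) = -71.3%.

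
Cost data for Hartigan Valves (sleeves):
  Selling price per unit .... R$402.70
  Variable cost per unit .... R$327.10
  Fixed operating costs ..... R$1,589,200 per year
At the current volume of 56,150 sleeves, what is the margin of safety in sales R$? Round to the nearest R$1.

Contribution margin per unit = R$402.70 − R$327.10 = R$75.60. Break-even units = R$1,589,200 ÷ R$75.60 = 21,021.16; break-even revenue = 21,021.16 × R$402.70 = R$8,465,222.75.
Actual sales revenue = 56,150 × R$402.70 = R$22,611,605.00.
Margin of safety = R$22,611,605.00 − R$8,465,222.75 = R$14,146,382.

R$14,146,382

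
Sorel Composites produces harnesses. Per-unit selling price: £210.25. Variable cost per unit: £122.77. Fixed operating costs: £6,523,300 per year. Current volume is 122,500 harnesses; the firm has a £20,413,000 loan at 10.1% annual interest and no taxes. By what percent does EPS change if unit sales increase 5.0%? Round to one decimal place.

Total contribution margin = 122,500 × £87.48 = £10,716,300.00.
Operating income = contribution − fixed costs = £10,716,300.00 − £6,523,300 = £4,193,000.00.
Interest = £2,061,713.00, so EBIT − I = £2,131,287.00.
Degree of combined leverage = contribution ÷ (EBIT − I) = £10,716,300.00 ÷ £2,131,287.00 = 5.0281.
%ΔEPS = DCL × %ΔSales = 5.0281 × +5.0% = +25.1%.

+25.1%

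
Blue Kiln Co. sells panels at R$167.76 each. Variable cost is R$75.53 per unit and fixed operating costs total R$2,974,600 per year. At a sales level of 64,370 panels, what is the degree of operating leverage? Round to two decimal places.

At 64,370 units, contribution = 64,370 × R$92.23 = R$5,936,845.10.
Subtracting fixed costs: EBIT = R$5,936,845.10 − R$2,974,600 = R$2,962,245.10.
DOL = contribution ÷ EBIT = R$5,936,845.10 ÷ R$2,962,245.10 = 2.0042.

2.00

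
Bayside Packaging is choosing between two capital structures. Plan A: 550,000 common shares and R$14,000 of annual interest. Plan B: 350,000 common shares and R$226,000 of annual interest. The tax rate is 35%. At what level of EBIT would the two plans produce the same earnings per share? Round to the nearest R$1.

Set EPS_A = EPS_B: (EBIT − R$14,000)(1 − 0.35) ÷ 550,000 = (EBIT − R$226,000)(1 − 0.35) ÷ 350,000.
Cancelling (1 − t) and cross-multiplying: 350,000·(EBIT − 14,000) = 550,000·(EBIT − 226,000).
EBIT × (550,000 − 350,000) = 226,000 × 550,000 − 14,000 × 350,000 = 119,400,000,000, so EBIT = 119,400,000,000 ÷ 200,000 = 597,000.00.

R$597,000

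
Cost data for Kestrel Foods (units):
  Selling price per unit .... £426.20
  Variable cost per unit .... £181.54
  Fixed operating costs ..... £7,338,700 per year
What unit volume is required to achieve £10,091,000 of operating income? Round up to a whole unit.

71,241 units

Each unit contributes £426.20 − £181.54 = £244.66.
Required volume = (fixed costs + target profit) ÷ CM = (£7,338,700 + £10,091,000) ÷ £244.66 = 71,240.50, so 71,241 units.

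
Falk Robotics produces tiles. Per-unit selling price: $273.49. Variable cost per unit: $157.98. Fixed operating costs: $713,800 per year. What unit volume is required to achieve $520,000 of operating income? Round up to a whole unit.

Contribution margin per unit = $273.49 − $157.98 = $115.51.
Need Q such that Q × $115.51 − $713,800 = $520,000, i.e. Q = $1,233,800 / $115.51 = 10,681.33 → 10,682.

10,682 tiles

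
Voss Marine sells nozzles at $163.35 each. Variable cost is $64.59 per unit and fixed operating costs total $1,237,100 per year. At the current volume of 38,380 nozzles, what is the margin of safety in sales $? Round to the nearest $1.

Each unit contributes $163.35 − $64.59 = $98.76. Break-even units = $1,237,100 ÷ $98.76 = 12,526.33; break-even revenue = 12,526.33 × $163.35 = $2,046,175.43.
Current sales = 38,380 × $163.35 = $6,269,373.00.
Margin of safety = $6,269,373.00 − $2,046,175.43 = $4,223,198.

$4,223,198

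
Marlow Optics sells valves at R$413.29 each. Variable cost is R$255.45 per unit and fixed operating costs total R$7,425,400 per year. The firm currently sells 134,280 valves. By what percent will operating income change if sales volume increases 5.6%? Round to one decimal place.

+8.6%

Contribution at this volume is 134,280 × R$157.84 = R$21,194,755.20.
EBIT = R$21,194,755.20 − R$7,425,400 = R$13,769,355.20.
Degree of operating leverage = R$21,194,755.20 / R$13,769,355.20 = 1.5393.
So EBIT moves 1.5393 × (+5.6%) = +8.6%.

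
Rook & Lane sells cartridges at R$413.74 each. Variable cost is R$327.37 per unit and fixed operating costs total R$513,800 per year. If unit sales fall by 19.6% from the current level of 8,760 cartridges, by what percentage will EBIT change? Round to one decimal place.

-61.1%

At 8,760 units, contribution = 8,760 × R$86.37 = R$756,601.20.
Operating income = contribution − fixed costs = R$756,601.20 − R$513,800 = R$242,801.20.
So DOL = total CM / EBIT = R$756,601.20 / R$242,801.20 = 3.1161.
So EBIT moves 3.1161 × (-19.6%) = -61.1%.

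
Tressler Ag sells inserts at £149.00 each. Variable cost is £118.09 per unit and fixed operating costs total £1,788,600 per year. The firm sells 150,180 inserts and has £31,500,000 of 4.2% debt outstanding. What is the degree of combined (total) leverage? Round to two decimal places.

Total contribution margin = 150,180 × £30.91 = £4,642,063.80.
Operating income = contribution − fixed costs = £4,642,063.80 − £1,788,600 = £2,853,463.80. Interest = £1,323,000.00.
DOL = £4,642,063.80 ÷ £2,853,463.80 = 1.6268; DFL = £2,853,463.80 ÷ £1,530,463.80 = 1.8644.
Combined leverage = 1.6268 × 1.8644 = 3.0330.

3.03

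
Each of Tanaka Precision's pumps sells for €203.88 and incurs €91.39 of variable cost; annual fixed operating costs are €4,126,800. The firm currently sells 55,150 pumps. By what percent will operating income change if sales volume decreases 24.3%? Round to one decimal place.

At 55,150 units, contribution = 55,150 × €112.49 = €6,203,823.50.
Subtracting fixed costs: EBIT = €6,203,823.50 − €4,126,800 = €2,077,023.50.
Degree of operating leverage = €6,203,823.50 / €2,077,023.50 = 2.9869.
So EBIT moves 2.9869 × (-24.3%) = -72.6%.

-72.6%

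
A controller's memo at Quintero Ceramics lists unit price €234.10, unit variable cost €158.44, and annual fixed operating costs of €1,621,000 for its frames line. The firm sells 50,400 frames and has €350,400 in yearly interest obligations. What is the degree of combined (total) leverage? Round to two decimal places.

Contribution at this volume is 50,400 × €75.66 = €3,813,264.00.
Operating income = contribution − fixed costs = €3,813,264.00 − €1,621,000 = €2,192,264.00. Interest = €350,400.00.
DOL = €3,813,264.00 ÷ €2,192,264.00 = 1.7394; DFL = €2,192,264.00 ÷ €1,841,864.00 = 1.1902.
Combined leverage = 1.7394 × 1.1902 = 2.0702.

2.07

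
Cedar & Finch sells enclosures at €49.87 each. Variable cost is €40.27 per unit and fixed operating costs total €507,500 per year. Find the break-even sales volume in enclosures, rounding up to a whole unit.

Unit CM = price − variable cost = €49.87 − €40.27 = €9.60.
Break-even Q = €507,500 / €9.60 = 52,864.58 → 52,865 enclosures.

52,865 enclosures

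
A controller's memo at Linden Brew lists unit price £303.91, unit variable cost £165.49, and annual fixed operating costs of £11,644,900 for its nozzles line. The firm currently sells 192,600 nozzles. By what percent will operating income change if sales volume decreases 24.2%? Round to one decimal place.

-43.0%

At 192,600 units, contribution = 192,600 × £138.42 = £26,659,692.00.
Subtracting fixed costs: EBIT = £26,659,692.00 − £11,644,900 = £15,014,792.00.
DOL = contribution ÷ EBIT = £26,659,692.00 ÷ £15,014,792.00 = 1.7756.
So EBIT moves 1.7756 × (-24.2%) = -43.0%.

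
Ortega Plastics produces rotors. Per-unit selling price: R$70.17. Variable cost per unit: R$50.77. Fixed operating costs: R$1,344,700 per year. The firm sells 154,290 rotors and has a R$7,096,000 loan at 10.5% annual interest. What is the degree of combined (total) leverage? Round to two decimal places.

3.31

At 154,290 units, contribution = 154,290 × R$19.40 = R$2,993,226.00.
Operating income = contribution − fixed costs = R$2,993,226.00 − R$1,344,700 = R$1,648,526.00. Interest = R$745,080.00.
DOL = R$2,993,226.00 ÷ R$1,648,526.00 = 1.8157; DFL = R$1,648,526.00 ÷ R$903,446.00 = 1.8247.
Combined leverage = 1.8157 × 1.8247 = 3.3131.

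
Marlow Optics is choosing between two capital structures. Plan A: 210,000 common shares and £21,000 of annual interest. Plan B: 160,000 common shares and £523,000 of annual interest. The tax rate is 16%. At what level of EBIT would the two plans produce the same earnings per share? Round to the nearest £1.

£2,129,400

At indifference, (EBIT − 21,000)(1 − t)/210,000 = (EBIT − 523,000)(1 − t)/160,000.
Cancelling (1 − t) and cross-multiplying: 160,000·(EBIT − 21,000) = 210,000·(EBIT − 523,000).
Solving, EBIT = (523,000·210,000 − 21,000·160,000) / (210,000 − 160,000) = 106,470,000,000 / 50,000 = 2,129,400.00.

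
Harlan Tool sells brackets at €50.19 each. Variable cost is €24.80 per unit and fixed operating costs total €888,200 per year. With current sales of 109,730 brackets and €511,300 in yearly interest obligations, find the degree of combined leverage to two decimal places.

Contribution at this volume is 109,730 × €25.39 = €2,786,044.70.
EBIT = €2,786,044.70 − €888,200 = €1,897,844.70. Interest = €511,300.00, so EBIT − I = €1,386,544.70.
DCL = contribution ÷ (EBIT − I) = €2,786,044.70 ÷ €1,386,544.70 = 2.0093.

2.01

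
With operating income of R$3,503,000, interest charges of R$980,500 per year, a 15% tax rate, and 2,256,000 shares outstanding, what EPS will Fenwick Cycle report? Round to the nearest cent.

R$0.95

Interest = R$980,500.00, so EBT = R$3,503,000 − R$980,500.00 = R$2,522,500.00.
Net income = R$2,522,500.00 × (1 − 0.15) = R$2,144,125.00.
EPS = R$2,144,125.00 ÷ 2,256,000 = R$0.95.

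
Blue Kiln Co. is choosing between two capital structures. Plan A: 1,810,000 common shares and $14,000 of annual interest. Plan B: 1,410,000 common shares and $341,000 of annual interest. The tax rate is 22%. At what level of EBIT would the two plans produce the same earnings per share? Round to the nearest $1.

Set EPS_A = EPS_B: (EBIT − $14,000)(1 − 0.22) ÷ 1,810,000 = (EBIT − $341,000)(1 − 0.22) ÷ 1,410,000.
Cancelling (1 − t) and cross-multiplying: 1,410,000·(EBIT − 14,000) = 1,810,000·(EBIT − 341,000).
Solving, EBIT = (341,000·1,810,000 − 14,000·1,410,000) / (1,810,000 − 1,410,000) = 597,470,000,000 / 400,000 = 1,493,675.00.

$1,493,675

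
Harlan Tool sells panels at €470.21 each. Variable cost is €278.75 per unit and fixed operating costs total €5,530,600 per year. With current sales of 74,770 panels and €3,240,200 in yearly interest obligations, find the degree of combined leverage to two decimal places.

2.58

Total contribution margin = 74,770 × €191.46 = €14,315,464.20.
Subtracting fixed costs: EBIT = €14,315,464.20 − €5,530,600 = €8,784,864.20. Interest = €3,240,200.00, so EBIT − I = €5,544,664.20.
DCL = contribution ÷ (EBIT − I) = €14,315,464.20 ÷ €5,544,664.20 = 2.5818.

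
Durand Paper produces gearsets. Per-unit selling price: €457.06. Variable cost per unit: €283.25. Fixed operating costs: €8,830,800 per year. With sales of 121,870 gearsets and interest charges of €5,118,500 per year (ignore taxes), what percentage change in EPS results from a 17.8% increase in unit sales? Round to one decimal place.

+52.1%

Total contribution margin = 121,870 × €173.81 = €21,182,224.70.
EBIT = €21,182,224.70 − €8,830,800 = €12,351,424.70.
Interest = €5,118,500.00, so EBIT − I = €7,232,924.70.
DCL = total CM / (EBIT − I) = €21,182,224.70 / €7,232,924.70 = 2.9286.
%ΔEPS = DCL × %ΔSales = 2.9286 × +17.8% = +52.1%.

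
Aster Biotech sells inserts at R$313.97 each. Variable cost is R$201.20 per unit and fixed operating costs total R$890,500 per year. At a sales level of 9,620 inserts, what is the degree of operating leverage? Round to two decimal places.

5.58

Contribution at this volume is 9,620 × R$112.77 = R$1,084,847.40.
Operating income = contribution − fixed costs = R$1,084,847.40 − R$890,500 = R$194,347.40.
Degree of operating leverage = R$1,084,847.40 / R$194,347.40 = 5.5820.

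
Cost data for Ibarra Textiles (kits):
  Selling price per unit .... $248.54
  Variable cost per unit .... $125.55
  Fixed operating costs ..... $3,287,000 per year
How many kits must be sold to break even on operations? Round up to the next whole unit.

26,726 kits

Contribution margin per unit = $248.54 − $125.55 = $122.99.
Break-even volume = fixed costs ÷ CM per unit = $3,287,000 ÷ $122.99 = 26,725.75, so 26,726 kits.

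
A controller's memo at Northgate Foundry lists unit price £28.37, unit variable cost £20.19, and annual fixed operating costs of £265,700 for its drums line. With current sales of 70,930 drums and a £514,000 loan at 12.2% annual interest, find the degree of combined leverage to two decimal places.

At 70,930 units, contribution = 70,930 × £8.18 = £580,207.40.
Operating income = contribution − fixed costs = £580,207.40 − £265,700 = £314,507.40. Interest = £62,708.00.
DOL = £580,207.40 ÷ £314,507.40 = 1.8448; DFL = £314,507.40 ÷ £251,799.40 = 1.2490.
DCL = DOL × DFL = 1.8448 × 1.2490 = 2.3042.

2.30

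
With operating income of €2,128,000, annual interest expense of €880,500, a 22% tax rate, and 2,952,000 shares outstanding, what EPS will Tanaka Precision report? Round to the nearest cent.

€0.33

Pre-tax income = €2,128,000 − €880,500.00 = €1,247,500.00.
After tax at 22%: net income = €1,247,500.00 × 0.78 = €973,050.00.
EPS = €973,050.00 ÷ 2,952,000 = €0.33.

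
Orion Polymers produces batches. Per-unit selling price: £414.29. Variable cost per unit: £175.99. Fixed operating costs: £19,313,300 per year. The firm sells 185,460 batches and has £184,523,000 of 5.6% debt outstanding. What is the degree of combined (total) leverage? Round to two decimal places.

Contribution at this volume is 185,460 × £238.30 = £44,195,118.00.
Subtracting fixed costs: EBIT = £44,195,118.00 − £19,313,300 = £24,881,818.00. Interest = £10,333,288.00, so EBIT − I = £14,548,530.00.
DCL = contribution ÷ (EBIT − I) = £44,195,118.00 ÷ £14,548,530.00 = 3.0378.

3.04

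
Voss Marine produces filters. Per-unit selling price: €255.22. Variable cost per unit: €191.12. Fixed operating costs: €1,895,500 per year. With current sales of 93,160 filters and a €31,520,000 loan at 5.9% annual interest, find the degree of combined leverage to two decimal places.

Contribution at this volume is 93,160 × €64.10 = €5,971,556.00.
EBIT = €5,971,556.00 − €1,895,500 = €4,076,056.00. Interest = €1,859,680.00.
DOL = €5,971,556.00 ÷ €4,076,056.00 = 1.4650; DFL = €4,076,056.00 ÷ €2,216,376.00 = 1.8391.
DCL = DOL × DFL = 1.4650 × 1.8391 = 2.6943.

2.69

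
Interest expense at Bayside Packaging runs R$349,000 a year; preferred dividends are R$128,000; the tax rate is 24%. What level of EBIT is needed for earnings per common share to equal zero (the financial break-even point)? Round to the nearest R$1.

Preferred dividends are paid after tax, so their pre-tax equivalent is R$128,000 ÷ (1 − 0.24) = R$168,421.05.
Financial break-even EBIT = interest + D_p ÷ (1 − t) = R$349,000 + R$168,421.05 = R$517,421.05.

R$517,421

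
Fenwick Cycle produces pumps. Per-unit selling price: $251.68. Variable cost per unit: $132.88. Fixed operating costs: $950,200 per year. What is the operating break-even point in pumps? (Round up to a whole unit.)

7,999 pumps

Unit CM = price − variable cost = $251.68 − $132.88 = $118.80.
Break-even volume = fixed costs ÷ CM per unit = $950,200 ÷ $118.80 = 7,998.32, so 7,999 pumps.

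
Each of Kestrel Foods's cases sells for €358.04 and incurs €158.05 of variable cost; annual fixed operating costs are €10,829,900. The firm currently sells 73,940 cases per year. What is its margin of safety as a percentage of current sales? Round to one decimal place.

26.8%

Unit CM = price − variable cost = €358.04 − €158.05 = €199.99. Break-even units = €10,829,900 ÷ €199.99 = 54,152.21; break-even revenue = 54,152.21 × €358.04 = €19,388,656.41.
Actual sales revenue = 73,940 × €358.04 = €26,473,477.60.
Margin of safety = (€26,473,477.60 − €19,388,656.41) ÷ €26,473,477.60 = 26.8%.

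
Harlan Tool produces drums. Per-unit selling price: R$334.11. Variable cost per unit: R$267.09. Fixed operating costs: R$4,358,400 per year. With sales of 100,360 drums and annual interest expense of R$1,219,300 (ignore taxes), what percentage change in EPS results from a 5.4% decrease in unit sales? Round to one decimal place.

At 100,360 units, contribution = 100,360 × R$67.02 = R$6,726,127.20.
Operating income = contribution − fixed costs = R$6,726,127.20 − R$4,358,400 = R$2,367,727.20.
After interest of R$1,219,300.00, pre-tax earnings = R$1,148,427.20.
DCL = total CM / (EBIT − I) = R$6,726,127.20 / R$1,148,427.20 = 5.8568.
EPS therefore changes by 5.8568 × (-5.4%) = -31.6%.

-31.6%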